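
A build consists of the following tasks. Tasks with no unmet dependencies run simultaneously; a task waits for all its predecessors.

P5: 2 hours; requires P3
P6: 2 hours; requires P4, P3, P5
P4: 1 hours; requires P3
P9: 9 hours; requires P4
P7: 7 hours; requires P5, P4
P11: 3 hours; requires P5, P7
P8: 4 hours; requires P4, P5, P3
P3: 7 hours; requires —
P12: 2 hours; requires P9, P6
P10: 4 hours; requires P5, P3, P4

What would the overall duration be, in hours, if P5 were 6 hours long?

The binding path is P3→P5→P7→P11 = 7+2+7+3 = 19; finish at 19 hours.
Since P5 is critical, the +4 change carries straight to that chain (now 23 hours).
That remains the longest chain; total 23 hours.

23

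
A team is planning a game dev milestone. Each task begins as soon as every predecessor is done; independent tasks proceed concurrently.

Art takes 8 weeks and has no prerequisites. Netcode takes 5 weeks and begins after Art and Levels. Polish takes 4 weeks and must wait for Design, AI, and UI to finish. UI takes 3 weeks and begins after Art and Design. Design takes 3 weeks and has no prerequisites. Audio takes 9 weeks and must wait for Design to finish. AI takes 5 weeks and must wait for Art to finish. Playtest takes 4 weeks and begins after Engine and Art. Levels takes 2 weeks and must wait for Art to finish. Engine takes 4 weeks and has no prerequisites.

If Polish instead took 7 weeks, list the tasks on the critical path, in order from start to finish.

Art, AI, Polish

Actual critical path: Art→AI→Polish = 8+5+4 = 17 ⇒ 17 weeks.
Since Polish is critical, the +3 change carries straight to that chain (now 20 weeks).
No other chain overtakes it, so the finish is 20 weeks.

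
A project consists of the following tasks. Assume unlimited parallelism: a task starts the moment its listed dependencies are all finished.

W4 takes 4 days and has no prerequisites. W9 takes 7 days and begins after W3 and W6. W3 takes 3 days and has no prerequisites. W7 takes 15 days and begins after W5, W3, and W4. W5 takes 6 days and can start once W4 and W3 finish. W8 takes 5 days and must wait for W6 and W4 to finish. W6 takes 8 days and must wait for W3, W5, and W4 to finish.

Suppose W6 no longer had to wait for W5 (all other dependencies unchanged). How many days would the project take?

25

With the dependency in place, W4→W5→W6→W9 = 4+6+8+7 = 25 sets the finish at 25 days.
Without W5→W6, W6's earliest start moves from 10 to 4.
After: W4→W5→W7 = 4+6+15 = 25 → 25 days.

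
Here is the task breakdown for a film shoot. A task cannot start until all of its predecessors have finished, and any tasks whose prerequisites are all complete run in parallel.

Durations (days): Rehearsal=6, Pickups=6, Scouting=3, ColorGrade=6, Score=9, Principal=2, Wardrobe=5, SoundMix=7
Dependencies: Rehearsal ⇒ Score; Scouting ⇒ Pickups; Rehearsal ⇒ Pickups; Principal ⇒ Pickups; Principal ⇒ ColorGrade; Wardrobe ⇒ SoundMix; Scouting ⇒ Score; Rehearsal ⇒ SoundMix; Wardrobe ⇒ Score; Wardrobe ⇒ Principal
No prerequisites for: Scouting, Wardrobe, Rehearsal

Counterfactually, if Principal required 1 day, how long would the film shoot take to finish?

15

As given, the longest chain is Rehearsal→Score = 6+9 = 15, so the finish is 15 days.
The longest path through Principal is only 13 days, so Principal has float 2.
That remains the longest chain; total 15 days.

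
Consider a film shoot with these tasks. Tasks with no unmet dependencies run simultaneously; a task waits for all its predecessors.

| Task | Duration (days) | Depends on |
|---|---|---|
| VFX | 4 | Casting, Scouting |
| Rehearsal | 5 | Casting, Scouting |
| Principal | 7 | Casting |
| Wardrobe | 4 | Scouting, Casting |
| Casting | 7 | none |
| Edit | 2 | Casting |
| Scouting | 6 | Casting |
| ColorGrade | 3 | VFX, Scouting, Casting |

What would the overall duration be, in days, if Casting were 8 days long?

21

Actual critical path: Casting→Scouting→VFX→ColorGrade = 7+6+4+3 = 20 ⇒ 20 days.
Casting lies on that path, so at 8 days the path becomes 21 days.
That remains the longest chain; total 21 days.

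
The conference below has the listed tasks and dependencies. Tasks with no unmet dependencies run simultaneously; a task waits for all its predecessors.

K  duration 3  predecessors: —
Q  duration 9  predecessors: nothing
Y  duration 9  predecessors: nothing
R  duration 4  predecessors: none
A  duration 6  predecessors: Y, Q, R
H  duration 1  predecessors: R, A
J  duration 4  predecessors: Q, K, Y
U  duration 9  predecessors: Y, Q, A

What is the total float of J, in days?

11

The longest chain is Q→A→U = 9+6+9 = 24; overall finish 24 days.
The longest chain containing J totals 13 days.
Float = 24 − 13 = 11.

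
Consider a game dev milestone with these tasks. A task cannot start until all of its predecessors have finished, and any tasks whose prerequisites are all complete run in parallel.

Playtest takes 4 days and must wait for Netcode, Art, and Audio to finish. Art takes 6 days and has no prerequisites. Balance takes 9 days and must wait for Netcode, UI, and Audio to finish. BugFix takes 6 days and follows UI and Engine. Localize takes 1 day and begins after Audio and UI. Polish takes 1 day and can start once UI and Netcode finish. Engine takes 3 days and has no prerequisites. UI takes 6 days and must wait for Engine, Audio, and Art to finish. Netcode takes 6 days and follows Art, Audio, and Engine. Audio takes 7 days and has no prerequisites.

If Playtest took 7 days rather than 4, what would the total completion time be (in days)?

Critical path before the change: Audio→UI→Balance = 7+6+9 = 22 giving 22 days.
The longest path through Playtest is only 17 days, so Playtest has float 5.
The critical path is still Audio→UI→Balance; finish is now 22 days.

22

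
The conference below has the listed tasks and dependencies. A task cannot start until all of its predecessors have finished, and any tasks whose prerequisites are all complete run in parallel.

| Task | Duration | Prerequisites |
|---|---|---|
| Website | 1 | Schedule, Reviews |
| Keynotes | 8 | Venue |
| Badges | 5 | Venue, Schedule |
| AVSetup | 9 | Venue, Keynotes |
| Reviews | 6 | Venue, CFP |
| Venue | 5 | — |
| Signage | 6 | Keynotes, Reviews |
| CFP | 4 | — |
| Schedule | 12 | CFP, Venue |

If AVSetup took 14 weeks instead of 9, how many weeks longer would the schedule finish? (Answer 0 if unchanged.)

5

Baseline: Venue→Keynotes→AVSetup = 5+8+9 = 22 → 22 weeks.
Since AVSetup is critical, the +5 change carries straight to that chain (now 27 weeks).
That remains the longest chain; total 27 weeks.
Change in finish: 27 − 22 = +5 weeks.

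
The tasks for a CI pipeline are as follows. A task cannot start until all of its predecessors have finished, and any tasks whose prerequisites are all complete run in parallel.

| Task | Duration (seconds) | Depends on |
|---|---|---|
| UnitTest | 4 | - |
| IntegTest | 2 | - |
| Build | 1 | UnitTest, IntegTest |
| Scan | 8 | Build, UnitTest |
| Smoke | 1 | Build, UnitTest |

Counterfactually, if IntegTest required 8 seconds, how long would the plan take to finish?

17

The binding path is UnitTest→Build→Scan = 4+1+8 = 13; finish at 13 seconds.
IntegTest is off the critical path — its longest chain is 11 seconds, giving 2 of slack.
Now IntegTest→Build→Scan = 8+1+8 = 17 is longest, so the finish becomes 17 seconds.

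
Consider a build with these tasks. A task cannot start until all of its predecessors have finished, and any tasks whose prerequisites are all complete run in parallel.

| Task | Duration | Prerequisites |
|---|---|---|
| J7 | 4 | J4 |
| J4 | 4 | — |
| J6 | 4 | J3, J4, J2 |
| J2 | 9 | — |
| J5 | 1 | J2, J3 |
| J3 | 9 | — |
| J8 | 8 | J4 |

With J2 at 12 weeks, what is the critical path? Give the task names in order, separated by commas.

J2, J6

As given, the longest chain is J2→J6 = 9+4 = 13, so the finish is 13 weeks.
J2 lies on that path, so at 12 weeks the path becomes 16 weeks.
The critical path is still J2→J6; finish is now 16 weeks.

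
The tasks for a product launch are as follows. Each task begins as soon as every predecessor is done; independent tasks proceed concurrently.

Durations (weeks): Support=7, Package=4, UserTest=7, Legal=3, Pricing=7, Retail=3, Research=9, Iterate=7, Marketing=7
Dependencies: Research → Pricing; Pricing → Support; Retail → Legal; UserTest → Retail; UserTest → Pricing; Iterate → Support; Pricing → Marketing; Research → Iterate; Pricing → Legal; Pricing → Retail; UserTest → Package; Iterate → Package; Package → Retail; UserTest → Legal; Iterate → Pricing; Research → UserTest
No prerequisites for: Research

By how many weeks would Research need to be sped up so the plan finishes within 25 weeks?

Current finish: 30 weeks; target: 25.
Research is on every critical path, so each week cut from Research cuts the finish by one (this holds down to a finish of 22).
Need 30 − 25 = 5 weeks off Research → Research becomes 4 weeks, finish becomes 25.

5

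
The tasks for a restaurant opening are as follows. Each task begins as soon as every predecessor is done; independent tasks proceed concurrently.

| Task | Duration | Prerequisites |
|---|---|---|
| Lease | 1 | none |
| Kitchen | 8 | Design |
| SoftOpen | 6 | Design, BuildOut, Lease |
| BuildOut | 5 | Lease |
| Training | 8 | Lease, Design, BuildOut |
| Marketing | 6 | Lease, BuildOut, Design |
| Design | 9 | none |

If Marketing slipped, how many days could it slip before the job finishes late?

2

Design→Kitchen = 9+8 = 17 sets the makespan at 17 days.
The longest chain containing Marketing totals 15 days.
Slack of Marketing = 11 − 9 = 2 days.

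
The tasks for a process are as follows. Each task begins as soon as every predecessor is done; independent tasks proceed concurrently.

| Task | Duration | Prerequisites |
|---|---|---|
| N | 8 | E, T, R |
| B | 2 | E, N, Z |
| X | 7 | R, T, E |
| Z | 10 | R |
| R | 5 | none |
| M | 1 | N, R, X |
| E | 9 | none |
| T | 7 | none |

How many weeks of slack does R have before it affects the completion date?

E→N→B = 9+8+2 = 19 sets the makespan at 19 weeks.
The longest chain containing R totals 17 weeks.
Float = 19 − 17 = 2.

2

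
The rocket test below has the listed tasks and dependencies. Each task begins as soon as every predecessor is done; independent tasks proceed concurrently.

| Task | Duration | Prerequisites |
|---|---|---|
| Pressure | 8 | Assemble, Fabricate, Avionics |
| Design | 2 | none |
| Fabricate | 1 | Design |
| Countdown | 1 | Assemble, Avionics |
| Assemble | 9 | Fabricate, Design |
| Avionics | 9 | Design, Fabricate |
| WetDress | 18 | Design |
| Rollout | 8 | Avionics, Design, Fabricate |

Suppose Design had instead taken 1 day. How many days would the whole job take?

19

Actual critical path: Design→Fabricate→Avionics→Pressure = 2+1+9+8 = 20 ⇒ 20 days.
Design is on the critical path; changing it to 1 makes that path 19 days.
The critical path is still Design→Fabricate→Avionics→Pressure; finish is now 19 days.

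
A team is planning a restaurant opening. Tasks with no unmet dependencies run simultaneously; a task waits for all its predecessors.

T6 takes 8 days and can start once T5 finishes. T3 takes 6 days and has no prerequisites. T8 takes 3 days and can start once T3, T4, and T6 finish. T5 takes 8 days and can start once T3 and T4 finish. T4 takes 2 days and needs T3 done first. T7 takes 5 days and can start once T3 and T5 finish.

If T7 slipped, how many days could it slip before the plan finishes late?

The longest chain is T3→T4→T5→T6→T8 = 6+2+8+8+3 = 27; overall finish 27 days.
The longest chain containing T7 totals 21 days.
So T7 can slip 27 − 21 = 6 days.

6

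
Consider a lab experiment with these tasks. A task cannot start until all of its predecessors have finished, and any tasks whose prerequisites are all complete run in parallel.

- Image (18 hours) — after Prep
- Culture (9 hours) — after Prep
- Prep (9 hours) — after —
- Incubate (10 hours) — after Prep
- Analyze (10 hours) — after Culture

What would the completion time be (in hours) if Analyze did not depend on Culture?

Original critical path: Prep→Culture→Analyze = 9+9+10 = 28 ⇒ 28 hours.
Without Culture→Analyze, Analyze's earliest start moves from 18 to 0.
After: Prep→Image = 9+18 = 27 → 27 hours.

27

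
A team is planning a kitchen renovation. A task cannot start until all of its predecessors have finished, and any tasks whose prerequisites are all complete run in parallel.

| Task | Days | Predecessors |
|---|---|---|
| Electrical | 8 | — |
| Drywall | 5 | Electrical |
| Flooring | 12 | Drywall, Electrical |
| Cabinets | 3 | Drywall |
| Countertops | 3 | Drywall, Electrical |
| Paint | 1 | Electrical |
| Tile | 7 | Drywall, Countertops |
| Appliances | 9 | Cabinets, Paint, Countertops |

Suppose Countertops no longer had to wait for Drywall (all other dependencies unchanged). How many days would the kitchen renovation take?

Original critical path: Electrical→Drywall→Flooring = 8+5+12 = 25 ⇒ 25 days.
Without Drywall→Countertops, Countertops's earliest start moves from 13 to 8.
After: Electrical→Drywall→Flooring = 8+5+12 = 25 → 25 days.

25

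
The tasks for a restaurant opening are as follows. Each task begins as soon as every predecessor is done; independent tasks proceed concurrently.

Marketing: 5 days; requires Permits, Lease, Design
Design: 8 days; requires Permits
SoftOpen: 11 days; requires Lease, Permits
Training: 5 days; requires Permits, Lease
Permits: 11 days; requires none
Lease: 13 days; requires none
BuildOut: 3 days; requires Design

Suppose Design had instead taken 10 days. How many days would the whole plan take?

26

Actual critical path: Permits→Design→Marketing = 11+8+5 = 24 ⇒ 24 days.
Design is on the critical path; changing it to 10 makes that path 26 days.
The critical path is still Permits→Design→Marketing; finish is now 26 days.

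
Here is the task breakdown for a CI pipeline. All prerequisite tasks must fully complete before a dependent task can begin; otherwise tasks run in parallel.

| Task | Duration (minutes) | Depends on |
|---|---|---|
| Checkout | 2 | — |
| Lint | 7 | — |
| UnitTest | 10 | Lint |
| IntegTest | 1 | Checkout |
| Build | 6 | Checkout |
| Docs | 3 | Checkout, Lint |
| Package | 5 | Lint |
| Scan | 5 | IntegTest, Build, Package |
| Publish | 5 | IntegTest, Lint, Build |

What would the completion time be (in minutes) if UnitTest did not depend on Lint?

17

Before: longest chain Lint→UnitTest = 7+10 = 17, finish 17.
Without Lint→UnitTest, UnitTest's earliest start moves from 7 to 0.
After: Lint→Package→Scan = 7+5+5 = 17 → 17 minutes.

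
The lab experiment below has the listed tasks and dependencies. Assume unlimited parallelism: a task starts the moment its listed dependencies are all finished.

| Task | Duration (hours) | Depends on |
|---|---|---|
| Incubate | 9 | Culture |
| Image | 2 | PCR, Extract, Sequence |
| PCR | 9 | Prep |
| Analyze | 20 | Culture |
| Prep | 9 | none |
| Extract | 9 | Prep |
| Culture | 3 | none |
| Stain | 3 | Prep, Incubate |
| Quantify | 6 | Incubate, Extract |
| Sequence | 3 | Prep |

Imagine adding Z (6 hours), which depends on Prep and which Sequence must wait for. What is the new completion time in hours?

Originally the project takes 24 hours.
With Z inserted, Sequence now waits for max(Prep, Z).
New critical path: Prep→Extract→Quantify = 9+9+6 = 24 ⇒ 24 hours.

24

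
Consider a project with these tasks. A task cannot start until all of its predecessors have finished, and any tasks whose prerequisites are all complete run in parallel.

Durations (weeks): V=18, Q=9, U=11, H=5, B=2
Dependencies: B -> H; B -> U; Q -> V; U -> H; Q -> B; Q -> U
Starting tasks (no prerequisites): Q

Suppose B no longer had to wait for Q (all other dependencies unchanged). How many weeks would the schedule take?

27

Original critical path: Q→B→U→H = 9+2+11+5 = 27 ⇒ 27 weeks.
Without Q→B, B's earliest start moves from 9 to 0.
The longest chain is now Q→V = 9+18 = 27, so the schedule takes 27 weeks.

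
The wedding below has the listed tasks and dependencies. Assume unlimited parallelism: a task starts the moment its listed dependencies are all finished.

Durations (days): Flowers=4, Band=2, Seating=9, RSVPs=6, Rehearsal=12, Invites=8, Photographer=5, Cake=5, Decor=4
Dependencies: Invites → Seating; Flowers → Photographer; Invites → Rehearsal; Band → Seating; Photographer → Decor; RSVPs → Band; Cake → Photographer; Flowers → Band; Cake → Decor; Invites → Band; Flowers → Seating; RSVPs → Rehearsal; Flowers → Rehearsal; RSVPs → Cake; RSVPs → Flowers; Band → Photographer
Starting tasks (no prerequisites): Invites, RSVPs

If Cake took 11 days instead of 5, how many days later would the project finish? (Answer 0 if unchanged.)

The binding path is RSVPs→Flowers→Rehearsal = 6+4+12 = 22; finish at 22 days.
The longest path through Cake is only 20 days, so Cake has float 2.
New critical path: RSVPs→Cake→Photographer→Decor = 6+11+5+4 = 26 ⇒ 26 days.
Change in finish: 26 − 22 = +4 days.

4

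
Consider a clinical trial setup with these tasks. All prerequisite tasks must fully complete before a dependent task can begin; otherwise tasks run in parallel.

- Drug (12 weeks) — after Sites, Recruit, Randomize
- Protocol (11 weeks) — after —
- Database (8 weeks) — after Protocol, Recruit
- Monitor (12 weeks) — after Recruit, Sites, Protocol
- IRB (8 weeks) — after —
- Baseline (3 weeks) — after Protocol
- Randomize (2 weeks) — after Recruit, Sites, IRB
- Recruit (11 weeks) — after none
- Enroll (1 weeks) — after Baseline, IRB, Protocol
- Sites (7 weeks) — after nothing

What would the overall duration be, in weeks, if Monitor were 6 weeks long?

25

Baseline: Recruit→Randomize→Drug = 11+2+12 = 25 → 25 weeks.
Monitor is off the critical path — its longest chain is 23 weeks, giving 2 of slack.
That remains the longest chain; total 25 weeks.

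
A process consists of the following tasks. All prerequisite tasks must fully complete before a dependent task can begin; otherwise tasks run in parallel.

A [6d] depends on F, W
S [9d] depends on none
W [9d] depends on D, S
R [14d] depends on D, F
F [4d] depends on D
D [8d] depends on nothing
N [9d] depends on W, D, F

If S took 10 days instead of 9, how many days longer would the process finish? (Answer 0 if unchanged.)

Actual critical path: S→W→N = 9+9+9 = 27 ⇒ 27 days.
Since S is critical, the +1 change carries straight to that chain (now 28 days).
The critical path is still S→W→N; finish is now 28 days.
Change in finish: 28 − 27 = +1 days.

1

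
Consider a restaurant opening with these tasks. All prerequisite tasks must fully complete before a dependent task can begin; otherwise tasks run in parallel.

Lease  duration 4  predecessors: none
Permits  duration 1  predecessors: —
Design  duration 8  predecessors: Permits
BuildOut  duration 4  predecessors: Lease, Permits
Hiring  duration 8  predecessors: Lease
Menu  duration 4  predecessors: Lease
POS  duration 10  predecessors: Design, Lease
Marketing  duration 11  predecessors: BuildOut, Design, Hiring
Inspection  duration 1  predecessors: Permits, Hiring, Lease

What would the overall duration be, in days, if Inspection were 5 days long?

As given, the longest chain is Lease→Hiring→Marketing = 4+8+11 = 23, so the finish is 23 days.
Inspection is off the critical path — its longest chain is 13 days, giving 10 of slack.
That remains the longest chain; total 23 days.

23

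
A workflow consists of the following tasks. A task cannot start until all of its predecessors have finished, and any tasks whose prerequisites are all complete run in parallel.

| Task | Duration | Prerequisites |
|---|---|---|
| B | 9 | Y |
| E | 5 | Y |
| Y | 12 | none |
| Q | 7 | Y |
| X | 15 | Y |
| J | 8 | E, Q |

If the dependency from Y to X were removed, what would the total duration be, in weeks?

27

Before: longest chain Y→Q→J = 12+7+8 = 27, finish 27.
Without Y→X, X's earliest start moves from 12 to 0.
The longest chain is now Y→Q→J = 12+7+8 = 27, so the project takes 27 weeks.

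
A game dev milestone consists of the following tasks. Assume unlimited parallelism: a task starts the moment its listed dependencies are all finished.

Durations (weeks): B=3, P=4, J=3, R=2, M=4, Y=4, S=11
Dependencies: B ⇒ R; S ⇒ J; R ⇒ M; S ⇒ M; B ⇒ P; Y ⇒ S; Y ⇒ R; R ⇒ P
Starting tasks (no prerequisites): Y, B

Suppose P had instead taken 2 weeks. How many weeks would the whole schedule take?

The binding path is Y→S→M = 4+11+4 = 19; finish at 19 weeks.
P has 9 weeks of float (longest path through it is 10).
That remains the longest chain; total 19 weeks.

19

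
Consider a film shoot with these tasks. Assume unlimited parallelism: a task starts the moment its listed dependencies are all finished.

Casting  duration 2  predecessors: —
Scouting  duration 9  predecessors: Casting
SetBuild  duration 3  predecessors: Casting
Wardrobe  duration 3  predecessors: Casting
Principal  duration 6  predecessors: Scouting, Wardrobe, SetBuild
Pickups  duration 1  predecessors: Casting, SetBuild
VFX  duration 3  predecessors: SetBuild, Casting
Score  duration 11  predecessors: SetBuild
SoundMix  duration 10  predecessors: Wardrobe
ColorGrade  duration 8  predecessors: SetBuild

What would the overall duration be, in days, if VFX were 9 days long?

17

The binding path is Casting→Scouting→Principal = 2+9+6 = 17; finish at 17 days.
VFX is off the critical path — its longest chain is 8 days, giving 9 of slack.
No other chain overtakes it, so the finish is 17 days.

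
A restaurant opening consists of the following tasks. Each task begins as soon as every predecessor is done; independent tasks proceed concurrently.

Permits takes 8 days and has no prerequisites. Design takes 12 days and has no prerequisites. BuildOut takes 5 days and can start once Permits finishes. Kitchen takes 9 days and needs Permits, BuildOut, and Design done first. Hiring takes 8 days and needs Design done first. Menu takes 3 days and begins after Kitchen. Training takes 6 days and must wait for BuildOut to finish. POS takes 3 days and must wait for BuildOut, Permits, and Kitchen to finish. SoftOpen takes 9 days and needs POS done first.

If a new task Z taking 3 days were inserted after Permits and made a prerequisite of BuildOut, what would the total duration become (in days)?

Originally the schedule takes 34 days.
With Z inserted, BuildOut now waits for max(Permits, Z).
New critical path: Permits→Z→BuildOut→Kitchen→POS→SoftOpen = 8+3+5+9+3+9 = 37 ⇒ 37 days.

37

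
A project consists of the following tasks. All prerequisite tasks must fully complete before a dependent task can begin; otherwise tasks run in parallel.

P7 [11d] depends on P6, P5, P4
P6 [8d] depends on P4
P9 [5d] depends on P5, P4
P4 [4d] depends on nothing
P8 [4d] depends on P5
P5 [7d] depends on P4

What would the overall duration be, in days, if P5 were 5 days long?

Critical path before the change: P4→P6→P7 = 4+8+11 = 23 giving 23 days.
P5 is off the critical path — its longest chain is 22 days, giving 1 of slack.
The critical path is still P4→P6→P7; finish is now 23 days.

23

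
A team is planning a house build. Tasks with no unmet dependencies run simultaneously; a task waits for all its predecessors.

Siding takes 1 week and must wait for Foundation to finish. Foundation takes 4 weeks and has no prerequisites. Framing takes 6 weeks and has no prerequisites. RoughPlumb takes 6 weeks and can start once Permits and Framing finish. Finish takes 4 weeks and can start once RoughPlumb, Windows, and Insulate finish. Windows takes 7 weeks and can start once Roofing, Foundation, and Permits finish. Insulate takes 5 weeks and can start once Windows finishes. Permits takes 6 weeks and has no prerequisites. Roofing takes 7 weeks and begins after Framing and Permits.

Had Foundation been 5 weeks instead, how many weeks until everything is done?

Actual critical path: Permits→Roofing→Windows→Insulate→Finish = 6+7+7+5+4 = 29 ⇒ 29 weeks.
The longest path through Foundation is only 20 weeks, so Foundation has float 9.
No other chain overtakes it, so the finish is 29 weeks.

29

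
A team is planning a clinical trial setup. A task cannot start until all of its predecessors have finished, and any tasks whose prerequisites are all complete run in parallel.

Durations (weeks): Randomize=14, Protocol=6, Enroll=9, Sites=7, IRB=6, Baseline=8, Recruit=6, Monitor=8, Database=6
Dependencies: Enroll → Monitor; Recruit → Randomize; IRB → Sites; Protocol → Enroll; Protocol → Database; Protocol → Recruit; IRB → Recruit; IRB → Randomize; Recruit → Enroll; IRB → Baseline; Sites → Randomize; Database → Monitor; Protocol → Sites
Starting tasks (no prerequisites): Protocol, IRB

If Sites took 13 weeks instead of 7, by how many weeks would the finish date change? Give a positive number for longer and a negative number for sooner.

4

Baseline: Protocol→Recruit→Enroll→Monitor = 6+6+9+8 = 29 → 29 weeks.
The longest path through Sites is only 27 weeks, so Sites has float 2.
New critical path: Protocol→Sites→Randomize = 6+13+14 = 33 ⇒ 33 weeks.
Change in finish: 33 − 29 = +4 weeks.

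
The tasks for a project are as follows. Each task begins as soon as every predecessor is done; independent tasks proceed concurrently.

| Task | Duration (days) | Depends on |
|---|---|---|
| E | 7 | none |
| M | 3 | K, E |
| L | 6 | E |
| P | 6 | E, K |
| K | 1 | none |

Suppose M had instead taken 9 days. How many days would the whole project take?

Actual critical path: E→P = 7+6 = 13 ⇒ 13 days.
M is off the critical path — its longest chain is 10 days, giving 3 of slack.
The binding chain switches to E→M = 7+9 = 16; finish 16 days.

16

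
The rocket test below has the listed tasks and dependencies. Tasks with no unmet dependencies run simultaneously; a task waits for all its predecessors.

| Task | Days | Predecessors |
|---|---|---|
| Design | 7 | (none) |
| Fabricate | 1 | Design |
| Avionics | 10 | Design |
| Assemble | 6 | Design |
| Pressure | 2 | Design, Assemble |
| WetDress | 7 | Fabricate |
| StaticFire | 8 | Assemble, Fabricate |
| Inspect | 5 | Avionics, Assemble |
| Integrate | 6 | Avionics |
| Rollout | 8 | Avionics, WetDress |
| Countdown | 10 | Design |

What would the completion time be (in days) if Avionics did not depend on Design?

Before: longest chain Design→Avionics→Rollout = 7+10+8 = 25, finish 25.
Without Design→Avionics, Avionics's earliest start moves from 7 to 0.
New critical path: Design→Fabricate→WetDress→Rollout = 7+1+7+8 = 23 ⇒ 23 days.

23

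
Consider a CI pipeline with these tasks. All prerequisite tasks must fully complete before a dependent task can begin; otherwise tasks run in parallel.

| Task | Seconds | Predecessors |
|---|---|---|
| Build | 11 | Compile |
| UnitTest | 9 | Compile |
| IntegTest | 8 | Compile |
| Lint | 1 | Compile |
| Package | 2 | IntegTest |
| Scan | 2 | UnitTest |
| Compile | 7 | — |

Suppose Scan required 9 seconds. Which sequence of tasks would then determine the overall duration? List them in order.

Compile, UnitTest, Scan

Baseline: Compile→UnitTest→Scan = 7+9+2 = 18 → 18 seconds.
Scan lies on that path, so at 9 seconds the path becomes 25 seconds.
That remains the longest chain; total 25 seconds.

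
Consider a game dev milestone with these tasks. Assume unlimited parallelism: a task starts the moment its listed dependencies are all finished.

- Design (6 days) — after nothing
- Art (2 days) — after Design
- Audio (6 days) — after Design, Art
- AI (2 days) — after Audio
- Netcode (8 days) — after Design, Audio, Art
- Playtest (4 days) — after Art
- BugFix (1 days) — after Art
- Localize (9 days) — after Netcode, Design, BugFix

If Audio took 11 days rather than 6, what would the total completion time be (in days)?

36

Baseline: Design→Art→Audio→Netcode→Localize = 6+2+6+8+9 = 31 → 31 days.
Since Audio is critical, the +5 change carries straight to that chain (now 36 days).
That remains the longest chain; total 36 days.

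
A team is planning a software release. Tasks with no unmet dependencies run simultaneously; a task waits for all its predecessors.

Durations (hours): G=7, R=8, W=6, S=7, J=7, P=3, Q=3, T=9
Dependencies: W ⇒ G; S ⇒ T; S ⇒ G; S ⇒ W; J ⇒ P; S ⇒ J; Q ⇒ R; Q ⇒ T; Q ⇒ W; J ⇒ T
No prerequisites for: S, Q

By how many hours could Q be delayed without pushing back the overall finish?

7

S→J→T = 7+7+9 = 23 sets the makespan at 23 hours.
Q finishes as early as 3 and must finish by 10.
So Q can slip 10 − 3 = 7 hours.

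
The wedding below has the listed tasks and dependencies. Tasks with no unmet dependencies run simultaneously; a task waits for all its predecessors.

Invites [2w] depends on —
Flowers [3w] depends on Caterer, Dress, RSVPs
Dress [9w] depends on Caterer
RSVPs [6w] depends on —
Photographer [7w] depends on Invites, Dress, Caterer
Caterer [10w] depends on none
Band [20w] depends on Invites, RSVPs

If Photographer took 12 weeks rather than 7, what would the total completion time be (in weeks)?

31

Actual critical path: Caterer→Dress→Photographer = 10+9+7 = 26 ⇒ 26 weeks.
Photographer lies on that path, so at 12 weeks the path becomes 31 weeks.
That remains the longest chain; total 31 weeks.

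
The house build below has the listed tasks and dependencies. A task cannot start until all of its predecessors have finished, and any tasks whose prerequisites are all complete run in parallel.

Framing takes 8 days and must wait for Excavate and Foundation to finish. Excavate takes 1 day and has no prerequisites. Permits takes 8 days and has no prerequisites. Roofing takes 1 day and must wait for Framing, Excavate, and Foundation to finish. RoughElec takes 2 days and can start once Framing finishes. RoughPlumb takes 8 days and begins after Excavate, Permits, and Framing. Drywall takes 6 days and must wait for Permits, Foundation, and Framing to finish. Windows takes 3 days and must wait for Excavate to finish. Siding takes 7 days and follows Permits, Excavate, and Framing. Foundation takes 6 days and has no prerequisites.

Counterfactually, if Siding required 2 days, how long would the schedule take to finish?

22

Critical path before the change: Foundation→Framing→RoughPlumb = 6+8+8 = 22 giving 22 days.
The longest path through Siding is only 21 days, so Siding has float 1.
The critical path is still Foundation→Framing→RoughPlumb; finish is now 22 days.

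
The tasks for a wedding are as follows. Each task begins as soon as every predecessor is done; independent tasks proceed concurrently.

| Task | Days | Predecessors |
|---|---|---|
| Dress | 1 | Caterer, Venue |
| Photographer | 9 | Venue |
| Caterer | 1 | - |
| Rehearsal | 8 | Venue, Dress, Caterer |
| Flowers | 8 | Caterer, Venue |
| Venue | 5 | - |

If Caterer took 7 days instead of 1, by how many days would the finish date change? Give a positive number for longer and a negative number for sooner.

2

Critical path before the change: Venue→Dress→Rehearsal = 5+1+8 = 14 giving 14 days.
Caterer is off the critical path — its longest chain is 10 days, giving 4 of slack.
Now Caterer→Dress→Rehearsal = 7+1+8 = 16 is longest, so the finish becomes 16 days.
Change in finish: 16 − 14 = +2 days.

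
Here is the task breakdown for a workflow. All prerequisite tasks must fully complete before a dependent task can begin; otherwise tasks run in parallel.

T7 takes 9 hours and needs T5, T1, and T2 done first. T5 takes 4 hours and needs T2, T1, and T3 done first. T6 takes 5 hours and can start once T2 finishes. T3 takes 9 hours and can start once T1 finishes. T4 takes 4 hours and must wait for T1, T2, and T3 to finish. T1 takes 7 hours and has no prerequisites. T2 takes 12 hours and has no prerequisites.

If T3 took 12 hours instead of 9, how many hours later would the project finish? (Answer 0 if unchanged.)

3

As given, the longest chain is T1→T3→T5→T7 = 7+9+4+9 = 29, so the finish is 29 hours.
T3 is on the critical path; changing it to 12 makes that path 32 hours.
The critical path is still T1→T3→T5→T7; finish is now 32 hours.
Change in finish: 32 − 29 = +3 hours.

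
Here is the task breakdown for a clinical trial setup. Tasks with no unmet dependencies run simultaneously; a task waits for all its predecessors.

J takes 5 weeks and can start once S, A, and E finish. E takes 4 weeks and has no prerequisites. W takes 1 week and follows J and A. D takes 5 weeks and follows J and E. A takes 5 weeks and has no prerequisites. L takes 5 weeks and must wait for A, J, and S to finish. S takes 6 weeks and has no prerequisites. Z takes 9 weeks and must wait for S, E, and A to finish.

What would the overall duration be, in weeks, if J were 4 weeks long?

The binding path is S→J→L = 6+5+5 = 16; finish at 16 weeks.
Since J is critical, the -1 change carries straight to that chain (now 15 weeks).
That remains the longest chain; total 15 weeks.

15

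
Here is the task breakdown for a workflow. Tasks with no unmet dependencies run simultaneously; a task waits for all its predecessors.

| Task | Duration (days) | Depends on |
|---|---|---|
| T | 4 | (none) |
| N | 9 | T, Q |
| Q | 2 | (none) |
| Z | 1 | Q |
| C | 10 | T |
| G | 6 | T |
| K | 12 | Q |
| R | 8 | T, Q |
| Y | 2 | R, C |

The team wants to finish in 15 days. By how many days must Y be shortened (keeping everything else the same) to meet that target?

1

Current finish: 16 days; target: 15.
Y is on every critical path, so each day cut from Y cuts the finish by one (this holds down to a finish of 15).
Need 16 − 15 = 1 day off Y → Y becomes 1 day, finish becomes 15.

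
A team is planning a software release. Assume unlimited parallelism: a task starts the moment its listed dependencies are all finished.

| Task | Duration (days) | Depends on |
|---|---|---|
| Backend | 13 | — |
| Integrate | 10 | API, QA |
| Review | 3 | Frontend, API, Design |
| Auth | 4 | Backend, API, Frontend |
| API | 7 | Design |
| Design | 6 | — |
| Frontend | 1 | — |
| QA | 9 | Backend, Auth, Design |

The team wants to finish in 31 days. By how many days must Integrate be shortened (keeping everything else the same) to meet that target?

Current finish: 36 days; target: 31.
Integrate is on every critical path, so each day cut from Integrate cuts the finish by one (this holds down to a finish of 27).
Need 36 − 31 = 5 days off Integrate → Integrate becomes 5 days, finish becomes 31.

5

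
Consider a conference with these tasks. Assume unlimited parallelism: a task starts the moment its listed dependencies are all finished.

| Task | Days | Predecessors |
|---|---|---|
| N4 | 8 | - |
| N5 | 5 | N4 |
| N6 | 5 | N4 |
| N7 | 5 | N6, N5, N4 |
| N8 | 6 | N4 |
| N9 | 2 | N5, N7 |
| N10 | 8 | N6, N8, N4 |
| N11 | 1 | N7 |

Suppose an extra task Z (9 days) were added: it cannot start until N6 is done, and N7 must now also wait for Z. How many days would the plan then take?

29

Originally the plan takes 22 days.
With Z inserted, N7 now waits for max(N6, N5, N4, Z).
New critical path: N4→N6→Z→N7→N9 = 8+5+9+5+2 = 29 ⇒ 29 days.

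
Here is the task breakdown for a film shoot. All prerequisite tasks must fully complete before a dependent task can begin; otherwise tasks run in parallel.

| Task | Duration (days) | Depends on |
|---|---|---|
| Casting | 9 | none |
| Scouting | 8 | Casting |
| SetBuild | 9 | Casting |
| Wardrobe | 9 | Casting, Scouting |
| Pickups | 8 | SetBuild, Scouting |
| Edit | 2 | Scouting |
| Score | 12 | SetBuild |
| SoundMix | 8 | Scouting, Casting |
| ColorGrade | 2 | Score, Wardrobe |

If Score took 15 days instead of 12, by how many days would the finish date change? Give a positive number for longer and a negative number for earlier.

Critical path before the change: Casting→SetBuild→Score→ColorGrade = 9+9+12+2 = 32 giving 32 days.
Score lies on that path, so at 15 days the path becomes 35 days.
The critical path is still Casting→SetBuild→Score→ColorGrade; finish is now 35 days.
Change in finish: 35 − 32 = +3 days.

3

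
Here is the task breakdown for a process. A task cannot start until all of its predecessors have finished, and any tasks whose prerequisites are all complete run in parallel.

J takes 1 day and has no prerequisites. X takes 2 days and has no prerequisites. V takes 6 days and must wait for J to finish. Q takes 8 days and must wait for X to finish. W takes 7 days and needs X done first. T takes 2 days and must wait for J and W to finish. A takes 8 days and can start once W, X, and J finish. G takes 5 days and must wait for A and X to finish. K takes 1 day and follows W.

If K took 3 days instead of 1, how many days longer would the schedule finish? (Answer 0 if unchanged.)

Critical path before the change: X→W→A→G = 2+7+8+5 = 22 giving 22 days.
K has 12 days of float (longest path through it is 10).
No other chain overtakes it, so the finish is 22 days.
Change in finish: 22 − 22 = +0 days.

0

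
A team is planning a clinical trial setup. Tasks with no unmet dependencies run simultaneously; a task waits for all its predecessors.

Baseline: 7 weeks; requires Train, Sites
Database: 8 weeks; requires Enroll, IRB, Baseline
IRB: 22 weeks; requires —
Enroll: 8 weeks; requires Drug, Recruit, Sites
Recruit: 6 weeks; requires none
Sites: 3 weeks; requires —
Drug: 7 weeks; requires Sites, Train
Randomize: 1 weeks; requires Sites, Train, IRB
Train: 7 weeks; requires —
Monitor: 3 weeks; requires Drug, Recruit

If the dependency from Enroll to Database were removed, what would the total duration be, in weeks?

30

Original critical path: IRB→Database = 22+8 = 30 ⇒ 30 weeks.
Dropping Enroll→Database doesn't change Database's earliest start (22); another predecessor still binds.
After: IRB→Database = 22+8 = 30 → 30 weeks.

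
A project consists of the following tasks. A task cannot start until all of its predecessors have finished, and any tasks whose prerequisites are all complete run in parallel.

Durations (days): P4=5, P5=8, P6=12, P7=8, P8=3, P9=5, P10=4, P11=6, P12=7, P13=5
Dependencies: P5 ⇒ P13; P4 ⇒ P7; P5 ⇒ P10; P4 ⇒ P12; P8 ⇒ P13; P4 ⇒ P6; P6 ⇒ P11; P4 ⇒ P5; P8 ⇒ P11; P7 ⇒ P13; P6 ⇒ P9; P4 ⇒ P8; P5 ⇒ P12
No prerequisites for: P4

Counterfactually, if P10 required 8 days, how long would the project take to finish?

23

The binding path is P4→P6→P11 = 5+12+6 = 23; finish at 23 days.
The longest path through P10 is only 17 days, so P10 has float 6.
The critical path is still P4→P6→P11; finish is now 23 days.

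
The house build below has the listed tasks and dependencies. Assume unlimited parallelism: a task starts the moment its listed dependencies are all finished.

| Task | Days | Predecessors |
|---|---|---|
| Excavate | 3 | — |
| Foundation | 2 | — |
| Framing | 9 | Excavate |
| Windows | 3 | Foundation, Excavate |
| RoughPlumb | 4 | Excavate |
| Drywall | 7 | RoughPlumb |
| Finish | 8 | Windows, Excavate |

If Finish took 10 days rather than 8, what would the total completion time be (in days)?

Baseline: Excavate→Windows→Finish = 3+3+8 = 14 → 14 days.
Since Finish is critical, the +2 change carries straight to that chain (now 16 days).
No other chain overtakes it, so the finish is 16 days.

16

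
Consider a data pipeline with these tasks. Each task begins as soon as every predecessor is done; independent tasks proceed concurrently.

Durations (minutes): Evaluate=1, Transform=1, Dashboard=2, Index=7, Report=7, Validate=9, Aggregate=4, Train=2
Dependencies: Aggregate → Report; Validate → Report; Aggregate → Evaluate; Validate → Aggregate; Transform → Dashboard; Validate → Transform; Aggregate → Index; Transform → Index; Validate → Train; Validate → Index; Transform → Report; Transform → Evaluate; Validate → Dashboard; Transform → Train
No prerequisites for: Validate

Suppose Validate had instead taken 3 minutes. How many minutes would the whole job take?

14

As given, the longest chain is Validate→Aggregate→Index = 9+4+7 = 20, so the finish is 20 minutes.
Since Validate is critical, the -6 change carries straight to that chain (now 14 minutes).
No other chain overtakes it, so the finish is 14 minutes.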